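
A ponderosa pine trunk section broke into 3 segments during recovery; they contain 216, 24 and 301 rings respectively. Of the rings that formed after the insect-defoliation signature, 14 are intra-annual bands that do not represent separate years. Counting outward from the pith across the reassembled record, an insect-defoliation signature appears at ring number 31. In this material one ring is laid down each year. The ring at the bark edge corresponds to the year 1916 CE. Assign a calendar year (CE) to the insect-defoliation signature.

1420 CE

Total rings = 216 + 24 + 301 = 541.
Between ring 31 and the bark edge there are 541 − 31 = 510 rings.
Removing the 14 false rings leaves 510 − 14 = 496 true rings beyond the insect-defoliation signature.
Counting back 496 years from 1916 CE places the insect-defoliation signature in 1916 − 496 = 1420 CE.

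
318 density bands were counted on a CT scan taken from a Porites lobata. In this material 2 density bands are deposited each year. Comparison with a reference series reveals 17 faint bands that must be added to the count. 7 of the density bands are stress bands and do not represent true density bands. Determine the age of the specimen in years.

164 yr

Adjusted count: 318 − 7 + 17 = 328 density bands.
With 2 density bands per year, 328 / 2 = 164 years.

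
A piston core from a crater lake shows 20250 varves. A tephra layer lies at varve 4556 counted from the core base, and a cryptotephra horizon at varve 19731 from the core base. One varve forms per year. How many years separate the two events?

15175 yr

Separation: 19731 − 4556 = 15175 varves.
One varve per year makes the interval 15175 years.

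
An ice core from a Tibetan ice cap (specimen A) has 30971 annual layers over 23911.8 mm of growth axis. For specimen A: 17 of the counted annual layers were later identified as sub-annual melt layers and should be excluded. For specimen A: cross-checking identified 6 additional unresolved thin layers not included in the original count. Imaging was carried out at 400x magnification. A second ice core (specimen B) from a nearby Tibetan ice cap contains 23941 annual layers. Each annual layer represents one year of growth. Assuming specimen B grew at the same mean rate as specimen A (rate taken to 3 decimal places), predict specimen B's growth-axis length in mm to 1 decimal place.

Specimen A: after corrections the count is 30971 − 17 + 6 = 30960 annual layers.
A: 23911.8 mm over 30960 years gives 23911.8 / 30960 ≈ 0.772 mm per year.
Length of B = 0.772 × 23941 = 18482.5 mm.

18482.5 mm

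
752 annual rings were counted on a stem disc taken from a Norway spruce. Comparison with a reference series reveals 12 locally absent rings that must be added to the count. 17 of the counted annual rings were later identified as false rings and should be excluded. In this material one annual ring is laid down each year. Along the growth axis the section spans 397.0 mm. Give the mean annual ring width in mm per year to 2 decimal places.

0.53 mm per year

Adjusted count: 752 − 17 + 12 = 747 annual rings.
Mean rate = 397.0 mm / 747 years ≈ 0.53 mm per year.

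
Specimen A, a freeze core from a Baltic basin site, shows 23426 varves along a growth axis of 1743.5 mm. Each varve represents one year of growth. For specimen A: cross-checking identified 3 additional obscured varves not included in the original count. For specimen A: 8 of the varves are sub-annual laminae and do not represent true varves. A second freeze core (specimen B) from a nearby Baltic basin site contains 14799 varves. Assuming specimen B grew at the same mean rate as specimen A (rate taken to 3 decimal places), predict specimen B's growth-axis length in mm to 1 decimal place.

Specimen A: correcting the raw count gives 23426 − 8 + 3 = 23421 true varves.
A: Extension rate ≈ 1743.5 / 23421 = 0.074 mm per year.
Length of B = 0.074 × 14799 = 1095.1 mm.

1095.1 mm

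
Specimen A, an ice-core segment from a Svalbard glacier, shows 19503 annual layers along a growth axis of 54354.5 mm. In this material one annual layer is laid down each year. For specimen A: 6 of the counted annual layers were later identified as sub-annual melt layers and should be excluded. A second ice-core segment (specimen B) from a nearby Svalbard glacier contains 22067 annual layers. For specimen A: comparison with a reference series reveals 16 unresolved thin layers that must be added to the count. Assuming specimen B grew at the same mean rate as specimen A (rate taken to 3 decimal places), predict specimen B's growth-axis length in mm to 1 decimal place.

Specimen A: adjusted count: 19503 − 6 + 16 = 19513 annual layers.
A: Mean rate = 54354.5 mm / 19513 years ≈ 2.786 mm/year.
Length of B = 2.786 × 22067 = 61478.7 mm.

61478.7 mm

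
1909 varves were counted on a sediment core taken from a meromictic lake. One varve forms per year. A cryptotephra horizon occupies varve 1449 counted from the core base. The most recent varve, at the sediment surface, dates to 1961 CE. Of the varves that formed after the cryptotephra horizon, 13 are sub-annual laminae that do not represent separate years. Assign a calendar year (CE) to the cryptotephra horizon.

1514 CE

Between varve 1449 and the sediment surface there are 1909 − 1449 = 460 varves.
Excluding 13 false varves: 460 − 13 = 447.
The varve at the sediment surface is 1961 CE, so the cryptotephra horizon dates to 1961 − 447 = 1514 CE.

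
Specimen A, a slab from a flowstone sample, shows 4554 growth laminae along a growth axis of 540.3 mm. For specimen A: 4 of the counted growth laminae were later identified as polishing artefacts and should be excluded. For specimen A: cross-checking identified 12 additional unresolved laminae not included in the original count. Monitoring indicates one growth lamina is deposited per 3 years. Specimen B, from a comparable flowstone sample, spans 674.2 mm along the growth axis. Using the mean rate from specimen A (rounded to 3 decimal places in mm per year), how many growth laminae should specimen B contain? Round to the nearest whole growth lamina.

Specimen A: after corrections the count is 4554 − 4 + 12 = 4562 growth laminae.
Specimen A: multiplying by 3 years per growth lamina: 4562 × 3 = 13686 years.
A: Mean rate = 540.3 mm / 13686 years ≈ 0.039 mm/year.
B spans 674.2 / 0.039 = 17287.18 years; at 3 years per growth lamina that is 17287.18 / 3 ≈ 5762 growth laminae.

5762 growth laminae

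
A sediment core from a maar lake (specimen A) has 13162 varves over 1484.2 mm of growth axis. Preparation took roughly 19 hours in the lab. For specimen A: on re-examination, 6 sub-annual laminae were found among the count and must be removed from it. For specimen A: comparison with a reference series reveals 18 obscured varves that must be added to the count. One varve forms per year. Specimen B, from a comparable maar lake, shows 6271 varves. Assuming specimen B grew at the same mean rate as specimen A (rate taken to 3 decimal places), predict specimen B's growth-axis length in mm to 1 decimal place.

708.6 mm

Specimen A: adjusted count: 13162 − 6 + 18 = 13174 varves.
A: 1484.2 mm over 13174 years gives 1484.2 / 13174 ≈ 0.113 mm per year.
B's length ≈ 0.113 × 6271 = 708.6 mm.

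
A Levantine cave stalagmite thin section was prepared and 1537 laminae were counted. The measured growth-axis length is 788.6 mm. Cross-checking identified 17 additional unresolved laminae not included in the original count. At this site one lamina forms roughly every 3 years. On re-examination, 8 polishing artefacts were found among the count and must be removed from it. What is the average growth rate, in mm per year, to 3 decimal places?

True lamina count = 1537 − 8 + 17 = 1546.
1546 laminae at 3 years each span 1546 × 3 = 4638 years.
Mean rate = 788.6 mm / 4638 years ≈ 0.170 mm per year.

0.170 mm per year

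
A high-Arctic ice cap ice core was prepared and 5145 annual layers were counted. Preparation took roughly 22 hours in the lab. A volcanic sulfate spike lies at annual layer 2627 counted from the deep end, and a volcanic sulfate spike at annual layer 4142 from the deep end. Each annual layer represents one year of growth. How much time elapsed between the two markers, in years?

1515 years

The two markers are separated by 4142 − 2627 = 1515 annual layers.
One annual layer per year makes the interval 1515 years.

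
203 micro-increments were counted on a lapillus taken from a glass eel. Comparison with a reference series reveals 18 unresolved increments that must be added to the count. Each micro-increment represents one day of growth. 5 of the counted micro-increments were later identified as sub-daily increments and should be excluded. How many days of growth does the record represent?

Correcting the raw count gives 203 − 5 + 18 = 216 true micro-increments.
At one micro-increment per day, that is 216 days.

216 days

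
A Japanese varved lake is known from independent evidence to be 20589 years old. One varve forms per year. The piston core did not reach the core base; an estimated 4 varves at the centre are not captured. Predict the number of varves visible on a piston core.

20585 varves

At one varve per year, 20589 years correspond to 20589 varves.
Subtracting the 4 varves not captured gives 20589 − 4 = 20585 varves in the record.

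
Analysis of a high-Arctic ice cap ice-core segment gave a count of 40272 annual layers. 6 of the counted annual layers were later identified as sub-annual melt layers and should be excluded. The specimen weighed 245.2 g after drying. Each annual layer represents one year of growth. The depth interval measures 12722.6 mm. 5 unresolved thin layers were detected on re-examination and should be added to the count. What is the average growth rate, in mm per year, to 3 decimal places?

True annual layer count = 40272 − 6 + 5 = 40271.
Extension rate ≈ 12722.6 / 40271 = 0.316 mm per year.

0.316 mm per year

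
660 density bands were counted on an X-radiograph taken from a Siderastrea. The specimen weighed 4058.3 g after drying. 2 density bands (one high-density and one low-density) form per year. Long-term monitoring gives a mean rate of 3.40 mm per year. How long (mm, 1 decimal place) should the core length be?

Dividing by 2 density bands per year: 660 / 2 = 330 years.
Predicted length = 3.40 mm/year × 330 years = 1122.0 mm.

1122.0 mm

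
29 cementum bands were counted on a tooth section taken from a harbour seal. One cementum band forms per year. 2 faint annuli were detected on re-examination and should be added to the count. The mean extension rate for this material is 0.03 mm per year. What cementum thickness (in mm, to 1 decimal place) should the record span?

0.9 mm

Adjusted count: 29 + 2 = 31 cementum bands.
31 years at 0.03 mm/year gives 0.03 × 31 = 0.9 mm.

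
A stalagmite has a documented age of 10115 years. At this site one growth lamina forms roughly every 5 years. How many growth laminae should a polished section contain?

2023 growth laminae

At 5 years per growth lamina, 10115 / 5 = 2023 growth laminae are expected.
So 2023 growth laminae should be present.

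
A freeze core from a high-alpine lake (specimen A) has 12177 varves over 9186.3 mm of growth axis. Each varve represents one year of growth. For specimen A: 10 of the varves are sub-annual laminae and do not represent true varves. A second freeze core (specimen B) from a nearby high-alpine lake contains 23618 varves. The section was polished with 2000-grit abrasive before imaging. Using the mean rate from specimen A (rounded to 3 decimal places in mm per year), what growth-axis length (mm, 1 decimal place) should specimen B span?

17831.6 mm

Specimen A: after corrections the count is 12177 − 10 = 12167 varves.
A: Mean rate = 9186.3 mm / 12167 years ≈ 0.755 mm/yr.
For B, 0.755 mm/year × 23618 years = 17831.6 mm.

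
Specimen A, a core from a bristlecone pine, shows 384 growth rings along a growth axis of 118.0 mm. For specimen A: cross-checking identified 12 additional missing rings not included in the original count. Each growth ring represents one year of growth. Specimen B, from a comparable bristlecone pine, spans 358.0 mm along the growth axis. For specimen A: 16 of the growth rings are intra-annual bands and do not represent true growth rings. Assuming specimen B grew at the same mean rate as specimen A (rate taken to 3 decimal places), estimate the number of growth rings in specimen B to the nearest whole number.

1151 growth rings

Specimen A: after corrections the count is 384 − 16 + 12 = 380 growth rings.
A: Mean rate = 118.0 mm / 380 years ≈ 0.311 mm/year.
B spans 358.0 / 0.311 = 1151.13 years ≈ 1151 growth rings.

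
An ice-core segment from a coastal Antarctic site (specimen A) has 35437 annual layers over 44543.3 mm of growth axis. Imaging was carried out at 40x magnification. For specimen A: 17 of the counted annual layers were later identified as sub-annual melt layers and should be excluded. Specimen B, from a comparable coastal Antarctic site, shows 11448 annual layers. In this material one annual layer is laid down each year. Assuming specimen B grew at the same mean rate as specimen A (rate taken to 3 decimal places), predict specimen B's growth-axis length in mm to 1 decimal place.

Specimen A: true annual layer count = 35437 − 17 = 35420.
A: Mean rate = 44543.3 mm / 35420 years ≈ 1.258 mm/yr.
For B, 1.258 mm/year × 11448 years = 14401.6 mm.

14401.6 mm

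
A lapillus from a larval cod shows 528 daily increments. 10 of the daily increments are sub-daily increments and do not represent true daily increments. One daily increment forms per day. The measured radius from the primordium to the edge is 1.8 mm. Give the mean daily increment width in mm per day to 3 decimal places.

0.003 mm per day

Adjusted count: 528 − 10 = 518 daily increments.
Mean rate = 1.8 mm / 518 days ≈ 0.003 mm per day.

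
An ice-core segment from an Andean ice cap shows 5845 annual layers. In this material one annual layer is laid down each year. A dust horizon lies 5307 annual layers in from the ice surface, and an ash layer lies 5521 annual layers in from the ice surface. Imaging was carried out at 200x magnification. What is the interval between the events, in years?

The two markers are separated by 5521 − 5307 = 214 annual layers.
At one annual layer per year, 214 years elapsed between them.

214 years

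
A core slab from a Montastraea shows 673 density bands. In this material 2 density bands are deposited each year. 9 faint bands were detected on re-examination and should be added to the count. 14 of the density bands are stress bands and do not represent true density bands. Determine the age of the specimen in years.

334 years

After corrections the count is 673 − 14 + 9 = 668 density bands.
Dividing by 2 density bands per year: 668 / 2 = 334 years.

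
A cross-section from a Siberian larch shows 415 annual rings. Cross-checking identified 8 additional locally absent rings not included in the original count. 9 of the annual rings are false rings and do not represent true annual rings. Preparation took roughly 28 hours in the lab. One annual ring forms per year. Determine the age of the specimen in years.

414 yr

True annual ring count = 415 − 9 + 8 = 414.
At one annual ring per year, that is 414 years.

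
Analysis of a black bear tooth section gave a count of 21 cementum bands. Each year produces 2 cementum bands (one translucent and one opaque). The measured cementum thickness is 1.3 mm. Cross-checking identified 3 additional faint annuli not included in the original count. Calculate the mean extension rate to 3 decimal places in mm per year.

True cementum band count = 21 + 3 = 24.
Dividing by 2 cementum bands per year: 24 / 2 = 12 years.
Extension rate ≈ 1.3 / 12 = 0.108 mm per year.

0.108 mm per year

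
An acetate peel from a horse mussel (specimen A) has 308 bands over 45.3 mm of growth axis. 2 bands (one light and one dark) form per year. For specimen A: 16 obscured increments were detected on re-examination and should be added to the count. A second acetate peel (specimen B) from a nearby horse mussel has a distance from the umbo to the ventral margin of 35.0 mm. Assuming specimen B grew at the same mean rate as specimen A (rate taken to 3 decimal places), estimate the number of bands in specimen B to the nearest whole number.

250 bands

Specimen A: true band count = 308 + 16 = 324.
Specimen A: 324 bands at 2 per year is 324 / 2 = 162 years.
A: Mean rate = 45.3 mm / 162 years ≈ 0.280 mm per year.
For B, 35.0 / 0.280 = 125.00 years; at 2 bands per year that is 125.00 × 2 ≈ 250 bands.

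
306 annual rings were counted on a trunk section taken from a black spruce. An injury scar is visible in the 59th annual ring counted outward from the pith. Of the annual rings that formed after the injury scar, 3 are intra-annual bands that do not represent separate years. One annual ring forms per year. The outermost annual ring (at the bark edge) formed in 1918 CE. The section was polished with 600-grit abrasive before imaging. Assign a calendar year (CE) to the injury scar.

The injury scar sits at annual ring 59 from the pith, so 306 − 59 = 247 annual rings formed after it.
Removing the 3 false annual rings leaves 247 − 3 = 244 true annual rings beyond the injury scar.
The annual ring at the bark edge is 1918 CE, so the injury scar dates to 1918 − 244 = 1674 CE.

1674 CE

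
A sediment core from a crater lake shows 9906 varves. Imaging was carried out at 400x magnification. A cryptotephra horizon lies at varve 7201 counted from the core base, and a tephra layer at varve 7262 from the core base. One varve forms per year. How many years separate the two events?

Separation: 7262 − 7201 = 61 varves.
At one varve per year, 61 years elapsed between them.

61 years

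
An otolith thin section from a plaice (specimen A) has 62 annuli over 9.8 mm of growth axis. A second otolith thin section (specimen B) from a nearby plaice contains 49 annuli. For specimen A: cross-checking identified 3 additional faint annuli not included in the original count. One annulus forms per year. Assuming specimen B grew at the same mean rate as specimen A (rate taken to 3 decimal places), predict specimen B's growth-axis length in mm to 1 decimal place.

Specimen A: true annulus count = 62 + 3 = 65.
A: 9.8 mm over 65 years gives 9.8 / 65 ≈ 0.151 mm per year.
Length of B = 0.151 × 49 = 7.4 mm.

7.4 mm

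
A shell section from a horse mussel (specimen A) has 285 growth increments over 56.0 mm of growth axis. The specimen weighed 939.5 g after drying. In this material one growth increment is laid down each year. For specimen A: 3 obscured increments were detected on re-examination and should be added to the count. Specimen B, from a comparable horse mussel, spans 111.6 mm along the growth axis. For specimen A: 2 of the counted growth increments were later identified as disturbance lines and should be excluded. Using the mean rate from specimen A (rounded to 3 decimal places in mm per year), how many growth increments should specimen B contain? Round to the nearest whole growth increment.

Specimen A: adjusted count: 285 − 2 + 3 = 286 growth increments.
A: Mean rate = 56.0 mm / 286 years ≈ 0.196 mm/yr.
B spans 111.6 / 0.196 = 569.39 years ≈ 569 growth increments.

569 growth increments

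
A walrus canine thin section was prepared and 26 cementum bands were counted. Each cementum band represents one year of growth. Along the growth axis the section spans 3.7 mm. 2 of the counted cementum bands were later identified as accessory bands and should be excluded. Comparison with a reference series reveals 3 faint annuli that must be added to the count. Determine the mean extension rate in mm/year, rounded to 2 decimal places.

Correcting the raw count gives 26 − 2 + 3 = 27 true cementum bands.
Extension rate ≈ 3.7 / 27 = 0.14 mm/year.

0.14 mm/year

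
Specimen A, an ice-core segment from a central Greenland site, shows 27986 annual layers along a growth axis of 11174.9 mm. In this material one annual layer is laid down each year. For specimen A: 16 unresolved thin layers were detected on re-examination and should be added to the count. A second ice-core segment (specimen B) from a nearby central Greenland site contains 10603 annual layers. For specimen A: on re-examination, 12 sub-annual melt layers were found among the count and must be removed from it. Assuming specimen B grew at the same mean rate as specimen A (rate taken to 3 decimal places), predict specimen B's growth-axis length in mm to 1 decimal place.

4230.6 mm

Specimen A: correcting the raw count gives 27986 − 12 + 16 = 27990 true annual layers.
A: Mean rate = 11174.9 mm / 27990 years ≈ 0.399 mm/year.
B's length ≈ 0.399 × 10603 = 4230.6 mm.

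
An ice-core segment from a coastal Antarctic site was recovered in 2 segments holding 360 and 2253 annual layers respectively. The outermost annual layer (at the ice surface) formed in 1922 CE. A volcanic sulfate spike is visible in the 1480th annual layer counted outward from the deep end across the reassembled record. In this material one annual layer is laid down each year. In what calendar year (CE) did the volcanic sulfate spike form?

789 CE

Total annual layers = 360 + 2253 = 2613.
2613 − 1480 = 1133 annual layers lie beyond the volcanic sulfate spike toward the ice surface.
Counting back 1133 years from 1922 CE places the volcanic sulfate spike in 1922 − 1133 = 789 CE.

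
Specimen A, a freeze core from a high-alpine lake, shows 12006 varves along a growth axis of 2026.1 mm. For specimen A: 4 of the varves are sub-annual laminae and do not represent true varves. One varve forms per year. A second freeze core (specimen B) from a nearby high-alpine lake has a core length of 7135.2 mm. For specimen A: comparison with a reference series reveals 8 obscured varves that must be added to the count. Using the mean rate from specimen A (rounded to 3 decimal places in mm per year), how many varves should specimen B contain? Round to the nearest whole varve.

Specimen A: after corrections the count is 12006 − 4 + 8 = 12010 varves.
A: Extension rate ≈ 2026.1 / 12010 = 0.169 mm/year.
Specimen B: 7135.2 mm / 0.169 mm per year = 42220.12 years ≈ 42220 varves.

42220 varves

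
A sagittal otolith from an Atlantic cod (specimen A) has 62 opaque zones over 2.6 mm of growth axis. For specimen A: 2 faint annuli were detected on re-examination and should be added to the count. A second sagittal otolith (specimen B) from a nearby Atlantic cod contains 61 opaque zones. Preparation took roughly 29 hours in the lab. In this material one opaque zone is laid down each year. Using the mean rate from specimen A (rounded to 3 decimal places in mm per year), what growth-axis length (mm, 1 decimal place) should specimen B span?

2.5 mm

Specimen A: adjusted count: 62 + 2 = 64 opaque zones.
A: 2.6 mm over 64 years gives 2.6 / 64 ≈ 0.041 mm/year.
Length of B = 0.041 × 61 = 2.5 mm.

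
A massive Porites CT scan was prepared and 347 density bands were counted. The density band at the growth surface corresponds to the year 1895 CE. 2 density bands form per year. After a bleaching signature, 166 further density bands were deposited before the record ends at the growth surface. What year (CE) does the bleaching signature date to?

1812 CE

166 density bands post-date the bleaching signature.
166 density bands at 2 per year is 166 / 2 = 83 years.
1895 − 83 = 1812 CE.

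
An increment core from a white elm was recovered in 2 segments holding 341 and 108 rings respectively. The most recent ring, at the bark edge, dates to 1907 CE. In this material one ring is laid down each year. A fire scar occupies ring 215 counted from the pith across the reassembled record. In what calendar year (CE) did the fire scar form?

Total rings = 341 + 108 = 449.
Between ring 215 and the bark edge there are 449 − 215 = 234 rings.
Counting back 234 years from 1907 CE places the fire scar in 1907 − 234 = 1673 CE.

1673 CE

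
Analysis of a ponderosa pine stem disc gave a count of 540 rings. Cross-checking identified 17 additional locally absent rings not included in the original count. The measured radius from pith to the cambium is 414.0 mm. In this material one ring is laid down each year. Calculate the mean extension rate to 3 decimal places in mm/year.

Adjusted count: 540 + 17 = 557 rings.
Mean rate = 414.0 mm / 557 years ≈ 0.743 mm/year.

0.743 mm/year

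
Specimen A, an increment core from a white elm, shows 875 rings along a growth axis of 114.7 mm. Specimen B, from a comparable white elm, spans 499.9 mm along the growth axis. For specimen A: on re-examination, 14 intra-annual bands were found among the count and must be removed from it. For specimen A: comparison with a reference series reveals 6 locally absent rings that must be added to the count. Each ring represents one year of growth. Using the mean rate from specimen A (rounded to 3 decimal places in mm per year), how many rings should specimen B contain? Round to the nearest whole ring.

3787 rings

Specimen A: correcting the raw count gives 875 − 14 + 6 = 867 true rings.
A: Extension rate ≈ 114.7 / 867 = 0.132 mm/year.
B spans 499.9 / 0.132 = 3787.12 years ≈ 3787 rings.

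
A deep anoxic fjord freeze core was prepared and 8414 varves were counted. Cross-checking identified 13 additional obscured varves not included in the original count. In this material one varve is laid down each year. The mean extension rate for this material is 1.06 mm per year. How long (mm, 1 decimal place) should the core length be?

Adjusted count: 8414 + 13 = 8427 varves.
Length ≈ 1.06 × 8427 = 8932.6 mm.

8932.6 mm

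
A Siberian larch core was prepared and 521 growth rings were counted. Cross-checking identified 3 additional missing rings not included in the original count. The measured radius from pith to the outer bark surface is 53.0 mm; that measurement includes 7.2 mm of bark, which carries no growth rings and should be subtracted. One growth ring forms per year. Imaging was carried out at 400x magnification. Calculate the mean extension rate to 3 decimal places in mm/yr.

0.087 mm/yr

True growth ring count = 521 + 3 = 524.
Net length = 53.0 − 7.2 = 45.8 mm.
Extension rate ≈ 45.8 / 524 = 0.087 mm/yr.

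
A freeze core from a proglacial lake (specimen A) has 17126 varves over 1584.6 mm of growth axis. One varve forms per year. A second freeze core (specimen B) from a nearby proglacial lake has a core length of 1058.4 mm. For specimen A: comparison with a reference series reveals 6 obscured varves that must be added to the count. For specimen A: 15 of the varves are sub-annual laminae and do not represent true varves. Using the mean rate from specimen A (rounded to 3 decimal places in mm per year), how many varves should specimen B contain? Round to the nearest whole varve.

Specimen A: correcting the raw count gives 17126 − 15 + 6 = 17117 true varves.
A: Mean rate = 1584.6 mm / 17117 years ≈ 0.093 mm/year.
B spans 1058.4 / 0.093 = 11380.65 years ≈ 11381 varves.

11381 varves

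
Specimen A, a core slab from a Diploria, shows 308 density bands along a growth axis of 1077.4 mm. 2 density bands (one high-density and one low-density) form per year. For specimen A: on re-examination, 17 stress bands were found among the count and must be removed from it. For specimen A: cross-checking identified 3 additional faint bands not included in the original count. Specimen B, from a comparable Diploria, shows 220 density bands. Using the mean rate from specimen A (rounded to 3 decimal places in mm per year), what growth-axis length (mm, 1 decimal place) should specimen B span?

806.2 mm

Specimen A: after corrections the count is 308 − 17 + 3 = 294 density bands.
Specimen A: dividing by 2 density bands per year: 294 / 2 = 147 years.
A: Mean rate = 1077.4 mm / 147 years ≈ 7.329 mm/yr.
Specimen B: 220 density bands at 2 per year is 220 / 2 = 110 years. For B, 7.329 mm/year × 110 years = 806.2 mm.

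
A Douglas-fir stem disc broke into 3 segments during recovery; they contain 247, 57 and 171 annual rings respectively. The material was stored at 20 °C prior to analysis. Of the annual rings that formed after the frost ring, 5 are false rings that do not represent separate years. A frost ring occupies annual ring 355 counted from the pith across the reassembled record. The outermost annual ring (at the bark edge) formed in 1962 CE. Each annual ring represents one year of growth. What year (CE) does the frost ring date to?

1847 CE

Total annual rings = 247 + 57 + 171 = 475.
475 − 355 = 120 annual rings lie beyond the frost ring toward the bark edge.
120 − 5 false = 115 true annual rings after the frost ring.
1962 − 115 = 1847 CE.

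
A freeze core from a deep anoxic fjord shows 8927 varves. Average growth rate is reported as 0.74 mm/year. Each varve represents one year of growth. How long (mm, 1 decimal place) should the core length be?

The record spans 8927 years at 0.74 mm per year.
8927 years at 0.74 mm/year gives 0.74 × 8927 = 6606.0 mm.

6606.0 mm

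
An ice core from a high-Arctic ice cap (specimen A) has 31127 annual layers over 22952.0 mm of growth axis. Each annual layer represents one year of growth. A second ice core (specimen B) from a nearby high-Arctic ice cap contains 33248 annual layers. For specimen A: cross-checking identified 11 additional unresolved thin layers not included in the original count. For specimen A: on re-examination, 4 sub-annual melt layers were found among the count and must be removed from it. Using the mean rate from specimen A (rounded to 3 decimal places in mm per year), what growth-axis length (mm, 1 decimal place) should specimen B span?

Specimen A: adjusted count: 31127 − 4 + 11 = 31134 annual layers.
A: Mean rate = 22952.0 mm / 31134 years ≈ 0.737 mm/year.
For B, 0.737 mm/year × 33248 years = 24503.8 mm.

24503.8 mm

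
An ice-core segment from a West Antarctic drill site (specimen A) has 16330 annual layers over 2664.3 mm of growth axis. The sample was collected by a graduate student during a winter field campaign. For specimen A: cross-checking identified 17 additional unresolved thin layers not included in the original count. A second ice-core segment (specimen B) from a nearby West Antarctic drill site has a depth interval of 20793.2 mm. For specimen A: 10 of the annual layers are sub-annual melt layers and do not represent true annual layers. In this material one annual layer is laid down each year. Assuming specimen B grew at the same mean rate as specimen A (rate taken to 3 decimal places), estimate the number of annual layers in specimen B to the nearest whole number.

Specimen A: correcting the raw count gives 16330 − 10 + 17 = 16337 true annual layers.
A: 2664.3 mm over 16337 years gives 2664.3 / 16337 ≈ 0.163 mm/yr.
B spans 20793.2 / 0.163 = 127565.64 years ≈ 127566 annual layers.

127566 annual layers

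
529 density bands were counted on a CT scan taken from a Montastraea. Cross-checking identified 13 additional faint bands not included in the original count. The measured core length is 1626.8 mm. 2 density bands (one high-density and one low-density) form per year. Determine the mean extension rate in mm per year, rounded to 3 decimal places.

Correcting the raw count gives 529 + 13 = 542 true density bands.
With 2 density bands per year, 542 / 2 = 271 years.
Mean rate = 1626.8 mm / 271 years ≈ 6.003 mm per year.

6.003 mm per year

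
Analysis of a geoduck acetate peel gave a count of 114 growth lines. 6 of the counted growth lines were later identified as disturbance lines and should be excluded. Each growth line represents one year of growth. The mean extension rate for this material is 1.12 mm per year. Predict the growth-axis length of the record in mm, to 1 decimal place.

121.0 mm

Correcting the raw count gives 114 − 6 = 108 true growth lines.
Predicted length = 1.12 mm/year × 108 years = 121.0 mm.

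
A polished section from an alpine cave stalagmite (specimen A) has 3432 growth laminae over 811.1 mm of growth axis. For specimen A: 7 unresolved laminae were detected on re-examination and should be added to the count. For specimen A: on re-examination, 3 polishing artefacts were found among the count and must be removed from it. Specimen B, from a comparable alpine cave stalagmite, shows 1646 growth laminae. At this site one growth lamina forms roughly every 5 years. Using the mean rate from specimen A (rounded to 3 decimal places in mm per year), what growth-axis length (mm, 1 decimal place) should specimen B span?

386.8 mm

Specimen A: adjusted count: 3432 − 3 + 7 = 3436 growth laminae.
Specimen A: 3436 growth laminae at 5 years each span 3436 × 5 = 17180 years.
A: Extension rate ≈ 811.1 / 17180 = 0.047 mm/yr.
Specimen B: multiplying by 5 years per growth lamina: 1646 × 5 = 8230 years. Length of B = 0.047 × 8230 = 386.8 mm.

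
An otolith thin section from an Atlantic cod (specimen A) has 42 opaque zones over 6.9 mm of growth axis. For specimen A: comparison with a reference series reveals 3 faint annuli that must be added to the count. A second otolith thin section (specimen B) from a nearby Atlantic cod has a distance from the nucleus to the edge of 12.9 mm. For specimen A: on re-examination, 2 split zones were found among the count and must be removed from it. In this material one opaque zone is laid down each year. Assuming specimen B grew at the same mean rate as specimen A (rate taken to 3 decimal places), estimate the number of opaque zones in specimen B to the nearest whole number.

81 opaque zones

Specimen A: correcting the raw count gives 42 − 2 + 3 = 43 true opaque zones.
A: Mean rate = 6.9 mm / 43 years ≈ 0.160 mm/yr.
B spans 12.9 / 0.160 = 80.62 years ≈ 81 opaque zones.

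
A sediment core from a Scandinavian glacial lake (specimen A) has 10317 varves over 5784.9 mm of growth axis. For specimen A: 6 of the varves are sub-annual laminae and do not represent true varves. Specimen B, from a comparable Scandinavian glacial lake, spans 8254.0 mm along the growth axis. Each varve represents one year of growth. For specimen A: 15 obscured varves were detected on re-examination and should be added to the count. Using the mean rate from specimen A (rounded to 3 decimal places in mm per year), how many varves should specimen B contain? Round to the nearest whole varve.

14739 varves

Specimen A: adjusted count: 10317 − 6 + 15 = 10326 varves.
A: Extension rate ≈ 5784.9 / 10326 = 0.560 mm/year.
B spans 8254.0 / 0.560 = 14739.29 years ≈ 14739 varves.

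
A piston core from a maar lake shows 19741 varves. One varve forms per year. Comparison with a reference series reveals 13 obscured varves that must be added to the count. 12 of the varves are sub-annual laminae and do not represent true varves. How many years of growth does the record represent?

19742 yr

True varve count = 19741 − 12 + 13 = 19742.
At one varve per year, that is 19742 years.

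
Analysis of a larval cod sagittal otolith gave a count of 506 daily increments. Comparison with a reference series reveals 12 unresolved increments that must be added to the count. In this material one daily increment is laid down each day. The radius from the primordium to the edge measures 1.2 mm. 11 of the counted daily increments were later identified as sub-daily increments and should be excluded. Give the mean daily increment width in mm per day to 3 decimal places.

Adjusted count: 506 − 11 + 12 = 507 daily increments.
1.2 mm over 507 days gives 1.2 / 507 ≈ 0.002 mm per day.

0.002 mm per day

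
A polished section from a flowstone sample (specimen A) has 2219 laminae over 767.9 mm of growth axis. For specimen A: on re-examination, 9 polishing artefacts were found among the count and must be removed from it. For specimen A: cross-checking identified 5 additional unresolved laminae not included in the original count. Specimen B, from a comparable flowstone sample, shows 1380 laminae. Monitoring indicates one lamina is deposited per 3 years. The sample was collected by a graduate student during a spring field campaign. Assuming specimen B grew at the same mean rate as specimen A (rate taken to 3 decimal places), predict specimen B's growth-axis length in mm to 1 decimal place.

Specimen A: correcting the raw count gives 2219 − 9 + 5 = 2215 true laminae.
Specimen A: multiplying by 3 years per lamina: 2215 × 3 = 6645 years.
A: Extension rate ≈ 767.9 / 6645 = 0.116 mm/year.
Specimen B: at 3 years per lamina, 1380 × 3 = 4140 years. Length of B = 0.116 × 4140 = 480.2 mm.

480.2 mm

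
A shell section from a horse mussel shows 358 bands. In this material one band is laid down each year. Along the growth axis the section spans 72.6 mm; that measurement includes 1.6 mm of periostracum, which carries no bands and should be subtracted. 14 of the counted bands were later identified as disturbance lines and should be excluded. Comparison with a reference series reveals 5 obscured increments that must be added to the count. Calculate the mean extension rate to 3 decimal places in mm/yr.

Correcting the raw count gives 358 − 14 + 5 = 349 true bands.
Net length = 72.6 − 1.6 = 71.0 mm.
Extension rate ≈ 71.0 / 349 = 0.203 mm/yr.

0.203 mm/yr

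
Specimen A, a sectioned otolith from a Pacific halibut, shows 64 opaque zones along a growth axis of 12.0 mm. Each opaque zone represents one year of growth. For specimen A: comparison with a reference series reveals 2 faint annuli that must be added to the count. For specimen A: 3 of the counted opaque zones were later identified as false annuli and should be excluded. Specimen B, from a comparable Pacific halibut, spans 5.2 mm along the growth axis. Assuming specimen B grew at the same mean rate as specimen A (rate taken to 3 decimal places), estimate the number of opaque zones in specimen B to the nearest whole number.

27 opaque zones

Specimen A: true opaque zone count = 64 − 3 + 2 = 63.
A: Extension rate ≈ 12.0 / 63 = 0.190 mm/year.
Specimen B: 5.2 mm / 0.190 mm per year = 27.37 years ≈ 27 opaque zones.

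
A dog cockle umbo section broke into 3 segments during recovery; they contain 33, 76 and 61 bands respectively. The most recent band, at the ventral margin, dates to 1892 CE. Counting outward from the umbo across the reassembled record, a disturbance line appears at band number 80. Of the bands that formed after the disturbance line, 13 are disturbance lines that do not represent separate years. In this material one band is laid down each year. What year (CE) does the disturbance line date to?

1815 CE

Total bands = 33 + 76 + 61 = 170.
170 − 80 = 90 bands lie beyond the disturbance line toward the ventral margin.
Excluding 13 false bands: 90 − 13 = 77.
The band at the ventral margin is 1892 CE, so the disturbance line dates to 1892 − 77 = 1815 CE.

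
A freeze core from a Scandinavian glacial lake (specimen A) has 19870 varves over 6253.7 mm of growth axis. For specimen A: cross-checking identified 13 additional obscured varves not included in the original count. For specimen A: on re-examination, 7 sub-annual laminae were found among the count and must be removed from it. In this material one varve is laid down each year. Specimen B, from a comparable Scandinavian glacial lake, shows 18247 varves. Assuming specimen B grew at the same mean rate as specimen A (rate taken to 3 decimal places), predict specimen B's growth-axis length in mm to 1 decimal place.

Specimen A: true varve count = 19870 − 7 + 13 = 19876.
A: Extension rate ≈ 6253.7 / 19876 = 0.315 mm/year.
For B, 0.315 mm/year × 18247 years = 5747.8 mm.

5747.8 mm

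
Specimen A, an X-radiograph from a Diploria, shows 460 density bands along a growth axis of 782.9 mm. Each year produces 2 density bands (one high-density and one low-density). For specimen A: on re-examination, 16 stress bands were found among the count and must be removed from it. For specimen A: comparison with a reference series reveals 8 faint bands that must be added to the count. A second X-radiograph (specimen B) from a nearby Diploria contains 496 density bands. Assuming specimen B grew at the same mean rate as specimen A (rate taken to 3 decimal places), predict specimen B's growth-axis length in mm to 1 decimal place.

859.1 mm

Specimen A: adjusted count: 460 − 16 + 8 = 452 density bands.
Specimen A: dividing by 2 density bands per year: 452 / 2 = 226 years.
A: Extension rate ≈ 782.9 / 226 = 3.464 mm per year.
Specimen B: with 2 density bands per year, 496 / 2 = 248 years. For B, 3.464 mm/year × 248 years = 859.1 mm.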